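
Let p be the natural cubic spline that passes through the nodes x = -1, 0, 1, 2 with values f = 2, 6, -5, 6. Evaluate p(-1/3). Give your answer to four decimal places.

6.6914

With σ_i denoting the second derivative at x_i, h_i = 1, 1, 1, and Δ_i = (y_(i+1) − y_i)/h_i = 4, -11, 11:
  1·σ_0 + 4·σ_1 + 1·σ_2 = 6(Δ_1 - Δ_0) = -90
  1·σ_1 + 4·σ_2 + 1·σ_3 = 6(Δ_2 - Δ_1) = 132
Natural end conditions: σ_0 = σ_3 = 0.
Solving the tridiagonal system: σ_0 = 0, σ_1 = -164/5, σ_2 = 206/5, σ_3 = 0.
On [-1, 0], p(x) = 2 + 142/15·(x + 1) + 0·(x + 1)² - 82/15·(x + 1)³.
With (x + 1) = 2/3: p(-1/3) = 542/81.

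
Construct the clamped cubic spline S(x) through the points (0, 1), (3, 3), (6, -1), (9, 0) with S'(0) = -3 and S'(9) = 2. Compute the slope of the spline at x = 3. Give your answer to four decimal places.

Let M_i = S''(x_i). Step sizes h_i = 3, 3, 3; slopes of the chords Δ_i = (y_(i+1) - y_i)/h_i = 2/3, -4/3, 1/3.
  3·M_0 + 12·M_1 + 3·M_2 = 6(Δ_1 - Δ_0) = -12
  3·M_1 + 12·M_2 + 3·M_3 = 6(Δ_2 - Δ_1) = 10
Clamped end conditions give two more equations: 2h_0·M_0 + h_0·M_1 = 6(Δ_0 - S'(0)) = 22 and h_2·M_2 + 2h_2·M_3 = 6(S'(9) - Δ_2) = 10.
Forward elimination and back-substitution give M_0 = 74/15, M_1 = -38/15, M_2 = 6/5, M_3 = 16/15.
On [3, 6], S'(x) = b_1 + 2c_1·(x - 3) + 3d_1·(x - 3)² with b_1 = Δ_1 - h_1(2M_1 + M_2)/6 = 3/5, c_1 = M_1/2 = -19/15, d_1 = (M_2 - M_1)/(6h_1) = 28/135. So S'(3) = 3/5.

0.6000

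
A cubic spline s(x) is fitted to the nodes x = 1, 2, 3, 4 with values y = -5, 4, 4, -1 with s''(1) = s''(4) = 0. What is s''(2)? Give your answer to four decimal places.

Put σ_i = s'' at the i-th knot. Here h = (1, 1, 1) and Δ = (9, 0, -5), so the interior equations h_(i-1)·σ_(i-1) + 2(h_(i-1)+h_i)·σ_i + h_i·σ_(i+1) = 6(Δ_i − Δ_(i-1)) read
  1·σ_0 + 4·σ_1 + 1·σ_2 = 6(Δ_1 - Δ_0) = -54
  1·σ_1 + 4·σ_2 + 1·σ_3 = 6(Δ_2 - Δ_1) = -30
Natural end conditions: σ_0 = σ_3 = 0.
Forward elimination and back-substitution give σ_0 = 0, σ_1 = -62/5, σ_2 = -22/5, σ_3 = 0.

-12.4000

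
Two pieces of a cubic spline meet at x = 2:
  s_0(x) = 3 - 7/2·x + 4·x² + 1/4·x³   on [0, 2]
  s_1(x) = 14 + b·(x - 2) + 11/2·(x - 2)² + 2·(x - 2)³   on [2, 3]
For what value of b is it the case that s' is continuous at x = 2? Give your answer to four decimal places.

s_0'(x) = -7/2 + 8·x + 3/4·x², so s_0'(2) = 31/2. On the right, s_1'(2) = b, so b = 31/2.

15.5000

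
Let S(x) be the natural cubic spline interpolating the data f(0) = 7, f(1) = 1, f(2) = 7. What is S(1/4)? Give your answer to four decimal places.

4.7969

With m_i denoting the second derivative at x_i, h_i = 1, 1, and Δ_i = (y_(i+1) − y_i)/h_i = -6, 6:
  1·m_0 + 4·m_1 + 1·m_2 = 6(Δ_1 - Δ_0) = 72
Natural end conditions: m_0 = m_2 = 0.
Solving: m_0 = 0, m_1 = 18, m_2 = 0.
On [0, 1], S(x) = 7 - 9·x + 0·x² + 3·x³.
With x = 1/4: S(1/4) = 307/64.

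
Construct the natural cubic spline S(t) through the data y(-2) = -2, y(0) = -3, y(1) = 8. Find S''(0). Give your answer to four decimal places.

Write M_i for S''(x_i). With h_i = 2, 1 and divided differences Δ_i = -1/2, 11, the continuity of S' gives the tridiagonal system
  2·M_0 + 6·M_1 + 1·M_2 = 6(Δ_1 - Δ_0) = 69
Natural end conditions: M_0 = M_2 = 0.
Solving: M_0 = 0, M_1 = 23/2, M_2 = 0.

11.5000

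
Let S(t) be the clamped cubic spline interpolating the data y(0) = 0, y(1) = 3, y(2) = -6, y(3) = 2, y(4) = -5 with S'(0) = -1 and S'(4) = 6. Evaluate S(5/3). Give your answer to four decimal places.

-4.0767

Put σ_i = S'' at the i-th knot. Here h = (1, 1, 1, 1) and Δ = (3, -9, 8, -7), so the interior equations h_(i-1)·σ_(i-1) + 2(h_(i-1)+h_i)·σ_i + h_i·σ_(i+1) = 6(Δ_i − Δ_(i-1)) read
  1·σ_0 + 4·σ_1 + 1·σ_2 = 6(Δ_1 - Δ_0) = -72
  1·σ_1 + 4·σ_2 + 1·σ_3 = 6(Δ_2 - Δ_1) = 102
  1·σ_2 + 4·σ_3 + 1·σ_4 = 6(Δ_3 - Δ_2) = -90
Clamped end conditions give two more equations: 2h_0·σ_0 + h_0·σ_1 = 6(Δ_0 - S'(0)) = 24 and h_3·σ_3 + 2h_3·σ_4 = 6(S'(4) - Δ_3) = 78.
Solving: σ_0 = 431/14, σ_1 = -263/7, σ_2 = 95/2, σ_3 = -353/7, σ_4 = 899/14.
On [1, 2], S(t) = 3 - 123/28·(t - 1) - 263/14·(t - 1)² + 397/28·(t - 1)³.
With (t - 1) = 2/3: S(5/3) = -1541/378.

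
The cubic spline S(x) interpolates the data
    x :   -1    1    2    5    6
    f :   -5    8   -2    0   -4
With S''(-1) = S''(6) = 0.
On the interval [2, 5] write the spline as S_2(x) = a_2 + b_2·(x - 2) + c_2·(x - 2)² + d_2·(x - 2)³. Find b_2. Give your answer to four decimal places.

-8.6051

With σ_i denoting the second derivative at x_i, h_i = 2, 1, 3, 1, and Δ_i = (y_(i+1) − y_i)/h_i = 13/2, -10, 2/3, -4:
  2·σ_0 + 6·σ_1 + 1·σ_2 = 6(Δ_1 - Δ_0) = -99
  1·σ_1 + 8·σ_2 + 3·σ_3 = 6(Δ_2 - Δ_1) = 64
  3·σ_2 + 8·σ_3 + 1·σ_4 = 6(Δ_3 - Δ_2) = -28
Natural end conditions: σ_0 = σ_4 = 0.
Solving the tridiagonal system: σ_0 = 0, σ_1 = -863/46, σ_2 = 312/23, σ_3 = -395/46, σ_4 = 0.
On [2, 5], with S_2(x) = a_2 + b_2·(x - 2) + c_2·(x - 2)² + d_2·(x - 2)³: c_2 = σ_2/2 = 156/23, d_2 = (σ_3 - σ_2)/(6h_2) = -1019/828, b_2 = Δ_2 - h_2(2σ_2 + σ_3)/6 = -2375/276.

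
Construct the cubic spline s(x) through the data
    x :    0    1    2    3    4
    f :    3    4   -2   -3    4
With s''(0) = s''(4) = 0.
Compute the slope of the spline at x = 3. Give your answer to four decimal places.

3.6786

Let M_i = s''(x_i). Step sizes h_i = 1, 1, 1, 1; slopes of the chords Δ_i = (y_(i+1) - y_i)/h_i = 1, -6, -1, 7.
  1·M_0 + 4·M_1 + 1·M_2 = 6(Δ_1 - Δ_0) = -42
  1·M_1 + 4·M_2 + 1·M_3 = 6(Δ_2 - Δ_1) = 30
  1·M_2 + 4·M_3 + 1·M_4 = 6(Δ_3 - Δ_2) = 48
Natural end conditions: M_0 = M_4 = 0.
Solving the tridiagonal system: M_0 = 0, M_1 = -351/28, M_2 = 57/7, M_3 = 279/28, M_4 = 0.
On [3, 4], s'(x) = b_3 + 2c_3·(x - 3) + 3d_3·(x - 3)² with b_3 = Δ_3 - h_3(2M_3 + M_4)/6 = 103/28, c_3 = M_3/2 = 279/56, d_3 = (M_4 - M_3)/(6h_3) = -93/56. So s'(3) = 103/28.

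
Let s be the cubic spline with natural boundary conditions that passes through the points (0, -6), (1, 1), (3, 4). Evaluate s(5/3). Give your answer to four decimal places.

3.3580

Write M_i for s''(x_i). With h_i = 1, 2 and divided differences Δ_i = 7, 3/2, the continuity of s' gives the tridiagonal system
  1·M_0 + 6·M_1 + 2·M_2 = 6(Δ_1 - Δ_0) = -33
Natural end conditions: M_0 = M_2 = 0.
Solving the tridiagonal system: M_0 = 0, M_1 = -11/2, M_2 = 0.
On [1, 3], s(x) = 1 + 31/6·(x - 1) - 11/4·(x - 1)² + 11/24·(x - 1)³.
With (x - 1) = 2/3: s(5/3) = 272/81.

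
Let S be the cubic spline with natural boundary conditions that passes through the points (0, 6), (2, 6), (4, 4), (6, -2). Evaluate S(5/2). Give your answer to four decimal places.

Let σ_i = S''(x_i). Step sizes h_i = 2, 2, 2; slopes of the chords Δ_i = (y_(i+1) - y_i)/h_i = 0, -1, -3.
  2·σ_0 + 8·σ_1 + 2·σ_2 = 6(Δ_1 - Δ_0) = -6
  2·σ_1 + 8·σ_2 + 2·σ_3 = 6(Δ_2 - Δ_1) = -12
Natural end conditions: σ_0 = σ_3 = 0.
Hence σ_0 = 0, σ_1 = -2/5, σ_2 = -7/5, σ_3 = 0.
On [2, 4], S(x) = 6 - 4/15·(x - 2) - 1/5·(x - 2)² - 1/12·(x - 2)³.
With (x - 2) = 1/2: S(5/2) = 929/160.

5.8063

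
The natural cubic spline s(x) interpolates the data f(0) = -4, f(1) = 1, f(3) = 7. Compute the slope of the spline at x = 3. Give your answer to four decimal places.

2.3333

Put σ_i = s'' at the i-th knot. Here h = (1, 2) and Δ = (5, 3), so the interior equations h_(i-1)·σ_(i-1) + 2(h_(i-1)+h_i)·σ_i + h_i·σ_(i+1) = 6(Δ_i − Δ_(i-1)) read
  1·σ_0 + 6·σ_1 + 2·σ_2 = 6(Δ_1 - Δ_0) = -12
Natural end conditions: σ_0 = σ_2 = 0.
Solving: σ_0 = 0, σ_1 = -2, σ_2 = 0.
On [1, 3], s'(x) = b_1 + 2c_1·(x - 1) + 3d_1·(x - 1)² with b_1 = Δ_1 - h_1(2σ_1 + σ_2)/6 = 13/3, c_1 = σ_1/2 = -1, d_1 = (σ_2 - σ_1)/(6h_1) = 1/6. So s'(3) = 7/3.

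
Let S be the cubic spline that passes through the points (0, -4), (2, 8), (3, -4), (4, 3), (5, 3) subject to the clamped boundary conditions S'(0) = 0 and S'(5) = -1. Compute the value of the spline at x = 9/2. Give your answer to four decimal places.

Write M_i for S''(x_i). With h_i = 2, 1, 1, 1 and divided differences Δ_i = 6, -12, 7, 0, the continuity of S' gives the tridiagonal system
  2·M_0 + 6·M_1 + 1·M_2 = 6(Δ_1 - Δ_0) = -108
  1·M_1 + 4·M_2 + 1·M_3 = 6(Δ_2 - Δ_1) = 114
  1·M_2 + 4·M_3 + 1·M_4 = 6(Δ_3 - Δ_2) = -42
Clamped end conditions give two more equations: 2h_0·M_0 + h_0·M_1 = 6(Δ_0 - S'(0)) = 36 and h_3·M_3 + 2h_3·M_4 = 6(S'(5) - Δ_3) = -6.
Solving: M_0 = 1061/41, M_1 = -1384/41, M_2 = 1754/41, M_3 = -958/41, M_4 = 356/41.
On [4, 5], S(x) = 3 + 260/41·(x - 4) - 479/41·(x - 4)² + 219/41·(x - 4)³.
With (x - 4) = 1/2: S(9/2) = 1285/328.

3.9177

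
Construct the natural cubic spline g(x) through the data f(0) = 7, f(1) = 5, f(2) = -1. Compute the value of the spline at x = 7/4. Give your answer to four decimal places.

With m_i denoting the second derivative at x_i, h_i = 1, 1, and Δ_i = (y_(i+1) − y_i)/h_i = -2, -6:
  1·m_0 + 4·m_1 + 1·m_2 = 6(Δ_1 - Δ_0) = -24
Natural end conditions: m_0 = m_2 = 0.
Forward elimination and back-substitution give m_0 = 0, m_1 = -6, m_2 = 0.
On [1, 2], g(x) = 5 - 4·(x - 1) - 3·(x - 1)² + 1·(x - 1)³.
With (x - 1) = 3/4: g(7/4) = 47/64.

0.7344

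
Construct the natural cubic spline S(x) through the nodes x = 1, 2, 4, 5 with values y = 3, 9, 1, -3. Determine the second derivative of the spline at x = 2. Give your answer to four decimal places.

-11.2500

Put M_i = S'' at the i-th knot. Here h = (1, 2, 1) and Δ = (6, -4, -4), so the interior equations h_(i-1)·M_(i-1) + 2(h_(i-1)+h_i)·M_i + h_i·M_(i+1) = 6(Δ_i − Δ_(i-1)) read
  1·M_0 + 6·M_1 + 2·M_2 = 6(Δ_1 - Δ_0) = -60
  2·M_1 + 6·M_2 + 1·M_3 = 6(Δ_2 - Δ_1) = 0
Natural end conditions: M_0 = M_3 = 0.
Solving: M_0 = 0, M_1 = -45/4, M_2 = 15/4, M_3 = 0.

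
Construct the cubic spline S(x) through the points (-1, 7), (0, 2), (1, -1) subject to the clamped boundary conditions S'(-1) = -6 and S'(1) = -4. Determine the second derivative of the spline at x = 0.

4

With σ_i denoting the second derivative at x_i, h_i = 1, 1, and Δ_i = (y_(i+1) − y_i)/h_i = -5, -3:
  1·σ_0 + 4·σ_1 + 1·σ_2 = 6(Δ_1 - Δ_0) = 12
Clamped end conditions give two more equations: 2h_0·σ_0 + h_0·σ_1 = 6(Δ_0 - S'(-1)) = 6 and h_1·σ_1 + 2h_1·σ_2 = 6(S'(1) - Δ_1) = -6.
Hence σ_0 = 1, σ_1 = 4, σ_2 = -5.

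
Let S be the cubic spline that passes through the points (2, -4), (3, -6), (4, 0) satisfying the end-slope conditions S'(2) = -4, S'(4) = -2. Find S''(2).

-5

Write M_i for S''(x_i). With h_i = 1, 1 and divided differences Δ_i = -2, 6, the continuity of S' gives the tridiagonal system
  1·M_0 + 4·M_1 + 1·M_2 = 6(Δ_1 - Δ_0) = 48
Clamped end conditions give two more equations: 2h_0·M_0 + h_0·M_1 = 6(Δ_0 - S'(2)) = 12 and h_1·M_1 + 2h_1·M_2 = 6(S'(4) - Δ_1) = -48.
Solving the tridiagonal system: M_0 = -5, M_1 = 22, M_2 = -35.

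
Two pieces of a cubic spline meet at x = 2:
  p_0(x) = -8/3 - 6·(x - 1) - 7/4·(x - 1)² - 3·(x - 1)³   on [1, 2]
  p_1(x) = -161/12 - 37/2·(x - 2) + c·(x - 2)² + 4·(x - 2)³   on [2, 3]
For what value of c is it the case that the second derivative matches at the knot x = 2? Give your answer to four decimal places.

p_0''(x) = -7/2 - 18·(x - 1), so p_0''(2) = -43/2. On the right, p_1''(2) = 2c, so c = -43/4.

-10.7500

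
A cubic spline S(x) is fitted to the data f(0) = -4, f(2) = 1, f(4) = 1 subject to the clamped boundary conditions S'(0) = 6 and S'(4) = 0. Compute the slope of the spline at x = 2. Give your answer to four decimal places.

0.3750

With M_i denoting the second derivative at x_i, h_i = 2, 2, and Δ_i = (y_(i+1) − y_i)/h_i = 5/2, 0:
  2·M_0 + 8·M_1 + 2·M_2 = 6(Δ_1 - Δ_0) = -15
Clamped end conditions give two more equations: 2h_0·M_0 + h_0·M_1 = 6(Δ_0 - S'(0)) = -21 and h_1·M_1 + 2h_1·M_2 = 6(S'(4) - Δ_1) = 0.
Solving the tridiagonal system: M_0 = -39/8, M_1 = -3/4, M_2 = 3/8.
On [2, 4], S'(x) = b_1 + 2c_1·(x - 2) + 3d_1·(x - 2)² with b_1 = Δ_1 - h_1(2M_1 + M_2)/6 = 3/8, c_1 = M_1/2 = -3/8, d_1 = (M_2 - M_1)/(6h_1) = 3/32. So S'(2) = 3/8.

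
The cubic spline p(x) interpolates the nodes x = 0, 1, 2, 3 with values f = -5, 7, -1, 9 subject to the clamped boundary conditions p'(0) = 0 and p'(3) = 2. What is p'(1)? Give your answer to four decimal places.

Put σ_i = p'' at the i-th knot. Here h = (1, 1, 1) and Δ = (12, -8, 10), so the interior equations h_(i-1)·σ_(i-1) + 2(h_(i-1)+h_i)·σ_i + h_i·σ_(i+1) = 6(Δ_i − Δ_(i-1)) read
  1·σ_0 + 4·σ_1 + 1·σ_2 = 6(Δ_1 - Δ_0) = -120
  1·σ_1 + 4·σ_2 + 1·σ_3 = 6(Δ_2 - Δ_1) = 108
Clamped end conditions give two more equations: 2h_0·σ_0 + h_0·σ_1 = 6(Δ_0 - p'(0)) = 72 and h_2·σ_2 + 2h_2·σ_3 = 6(p'(3) - Δ_2) = -48.
Solving the tridiagonal system: σ_0 = 992/15, σ_1 = -904/15, σ_2 = 824/15, σ_3 = -772/15.
On [1, 2], p'(x) = b_1 + 2c_1·(x - 1) + 3d_1·(x - 1)² with b_1 = Δ_1 - h_1(2σ_1 + σ_2)/6 = 44/15, c_1 = σ_1/2 = -452/15, d_1 = (σ_2 - σ_1)/(6h_1) = 96/5. So p'(1) = 44/15.

2.9333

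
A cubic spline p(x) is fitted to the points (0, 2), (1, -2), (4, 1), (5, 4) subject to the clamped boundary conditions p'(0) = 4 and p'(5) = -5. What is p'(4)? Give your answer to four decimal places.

6.4286

Let σ_i = p''(x_i). Step sizes h_i = 1, 3, 1; slopes of the chords Δ_i = (y_(i+1) - y_i)/h_i = -4, 1, 3.
  1·σ_0 + 8·σ_1 + 3·σ_2 = 6(Δ_1 - Δ_0) = 30
  3·σ_1 + 8·σ_2 + 1·σ_3 = 6(Δ_2 - Δ_1) = 12
Clamped end conditions give two more equations: 2h_0·σ_0 + h_0·σ_1 = 6(Δ_0 - p'(0)) = -48 and h_2·σ_2 + 2h_2·σ_3 = 6(p'(5) - Δ_2) = -48.
Solving: σ_0 = -190/7, σ_1 = 44/7, σ_2 = 16/7, σ_3 = -176/7.
On [4, 5], p'(x) = b_2 + 2c_2·(x - 4) + 3d_2·(x - 4)² with b_2 = Δ_2 - h_2(2σ_2 + σ_3)/6 = 45/7, c_2 = σ_2/2 = 8/7, d_2 = (σ_3 - σ_2)/(6h_2) = -32/7. So p'(4) = 45/7.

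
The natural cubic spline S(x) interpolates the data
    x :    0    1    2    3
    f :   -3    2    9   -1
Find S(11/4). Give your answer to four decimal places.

2.5938

Put M_i = S'' at the i-th knot. Here h = (1, 1, 1) and Δ = (5, 7, -10), so the interior equations h_(i-1)·M_(i-1) + 2(h_(i-1)+h_i)·M_i + h_i·M_(i+1) = 6(Δ_i − Δ_(i-1)) read
  1·M_0 + 4·M_1 + 1·M_2 = 6(Δ_1 - Δ_0) = 12
  1·M_1 + 4·M_2 + 1·M_3 = 6(Δ_2 - Δ_1) = -102
Natural end conditions: M_0 = M_3 = 0.
Forward elimination and back-substitution give M_0 = 0, M_1 = 10, M_2 = -28, M_3 = 0.
On [2, 3], S(x) = 9 - 2/3·(x - 2) - 14·(x - 2)² + 14/3·(x - 2)³.
With (x - 2) = 3/4: S(11/4) = 83/32.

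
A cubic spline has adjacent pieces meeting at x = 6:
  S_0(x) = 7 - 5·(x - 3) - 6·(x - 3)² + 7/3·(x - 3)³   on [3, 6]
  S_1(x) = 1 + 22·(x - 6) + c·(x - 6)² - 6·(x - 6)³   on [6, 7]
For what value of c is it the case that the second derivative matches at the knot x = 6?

15

S_0''(x) = -12 + 14·(x - 3), so S_0''(6) = 30. On the right, S_1''(6) = 2c, so c = 15.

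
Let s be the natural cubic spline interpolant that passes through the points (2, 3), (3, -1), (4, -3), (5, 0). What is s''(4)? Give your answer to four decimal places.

Write m_i for s''(x_i). With h_i = 1, 1, 1 and divided differences Δ_i = -4, -2, 3, the continuity of s' gives the tridiagonal system
  1·m_0 + 4·m_1 + 1·m_2 = 6(Δ_1 - Δ_0) = 12
  1·m_1 + 4·m_2 + 1·m_3 = 6(Δ_2 - Δ_1) = 30
Natural end conditions: m_0 = m_3 = 0.
Solving: m_0 = 0, m_1 = 6/5, m_2 = 36/5, m_3 = 0.

7.2000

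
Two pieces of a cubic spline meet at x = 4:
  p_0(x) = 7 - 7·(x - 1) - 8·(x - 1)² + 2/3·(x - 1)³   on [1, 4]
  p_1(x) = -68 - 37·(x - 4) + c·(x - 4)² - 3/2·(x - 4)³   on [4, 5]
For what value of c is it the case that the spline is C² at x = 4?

p_0''(x) = -16 + 4·(x - 1), so p_0''(4) = -4. On the right, p_1''(4) = 2c, so c = -2.

-2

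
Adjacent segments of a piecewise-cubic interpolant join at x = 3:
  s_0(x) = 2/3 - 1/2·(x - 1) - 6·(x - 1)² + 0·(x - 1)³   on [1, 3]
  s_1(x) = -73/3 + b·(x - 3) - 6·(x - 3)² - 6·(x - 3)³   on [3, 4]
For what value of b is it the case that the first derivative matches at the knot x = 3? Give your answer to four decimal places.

-24.5000

s_0'(x) = -1/2 - 12·(x - 1) + 0·(x - 1)², so s_0'(3) = -49/2. On the right, s_1'(3) = b, so b = -49/2.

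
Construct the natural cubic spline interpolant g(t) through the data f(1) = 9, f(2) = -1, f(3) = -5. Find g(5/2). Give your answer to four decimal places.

Let M_i = g''(x_i). Step sizes h_i = 1, 1; slopes of the chords Δ_i = (y_(i+1) - y_i)/h_i = -10, -4.
  1·M_0 + 4·M_1 + 1·M_2 = 6(Δ_1 - Δ_0) = 36
Natural end conditions: M_0 = M_2 = 0.
Solving the tridiagonal system: M_0 = 0, M_1 = 9, M_2 = 0.
On [2, 3], g(t) = -1 - 7·(t - 2) + 9/2·(t - 2)² - 3/2·(t - 2)³.
With (t - 2) = 1/2: g(5/2) = -57/16.

-3.5625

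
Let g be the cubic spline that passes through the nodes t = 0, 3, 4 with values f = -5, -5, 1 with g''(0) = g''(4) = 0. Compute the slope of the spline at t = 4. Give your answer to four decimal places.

Write m_i for g''(x_i). With h_i = 3, 1 and divided differences Δ_i = 0, 6, the continuity of g' gives the tridiagonal system
  3·m_0 + 8·m_1 + 1·m_2 = 6(Δ_1 - Δ_0) = 36
Natural end conditions: m_0 = m_2 = 0.
Solving: m_0 = 0, m_1 = 9/2, m_2 = 0.
On [3, 4], g'(t) = b_1 + 2c_1·(t - 3) + 3d_1·(t - 3)² with b_1 = Δ_1 - h_1(2m_1 + m_2)/6 = 9/2, c_1 = m_1/2 = 9/4, d_1 = (m_2 - m_1)/(6h_1) = -3/4. So g'(4) = 27/4.

6.7500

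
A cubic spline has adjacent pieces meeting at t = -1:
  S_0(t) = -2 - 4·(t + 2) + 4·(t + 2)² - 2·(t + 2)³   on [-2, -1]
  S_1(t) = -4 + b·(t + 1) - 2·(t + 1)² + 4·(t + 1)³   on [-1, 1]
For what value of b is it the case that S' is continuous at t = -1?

S_0'(t) = -4 + 8·(t + 2) - 6·(t + 2)², so S_0'(-1) = -2. On the right, S_1'(-1) = b, so b = -2.

-2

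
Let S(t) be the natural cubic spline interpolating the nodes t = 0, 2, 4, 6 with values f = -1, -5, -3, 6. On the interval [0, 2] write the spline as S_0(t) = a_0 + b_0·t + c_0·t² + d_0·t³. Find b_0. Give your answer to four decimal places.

-2.5667

With σ_i denoting the second derivative at x_i, h_i = 2, 2, 2, and Δ_i = (y_(i+1) − y_i)/h_i = -2, 1, 9/2:
  2·σ_0 + 8·σ_1 + 2·σ_2 = 6(Δ_1 - Δ_0) = 18
  2·σ_1 + 8·σ_2 + 2·σ_3 = 6(Δ_2 - Δ_1) = 21
Natural end conditions: σ_0 = σ_3 = 0.
Solving the tridiagonal system: σ_0 = 0, σ_1 = 17/10, σ_2 = 11/5, σ_3 = 0.
On [0, 2], with S_0(t) = a_0 + b_0·t + c_0·t² + d_0·t³: c_0 = σ_0/2 = 0, d_0 = (σ_1 - σ_0)/(6h_0) = 17/120, b_0 = Δ_0 - h_0(2σ_0 + σ_1)/6 = -77/30.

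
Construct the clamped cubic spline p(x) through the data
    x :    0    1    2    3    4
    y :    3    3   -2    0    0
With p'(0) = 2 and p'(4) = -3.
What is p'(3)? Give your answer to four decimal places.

2.7500

Write M_i for p''(x_i). With h_i = 1, 1, 1, 1 and divided differences Δ_i = 0, -5, 2, 0, the continuity of p' gives the tridiagonal system
  1·M_0 + 4·M_1 + 1·M_2 = 6(Δ_1 - Δ_0) = -30
  1·M_1 + 4·M_2 + 1·M_3 = 6(Δ_2 - Δ_1) = 42
  1·M_2 + 4·M_3 + 1·M_4 = 6(Δ_3 - Δ_2) = -12
Clamped end conditions give two more equations: 2h_0·M_0 + h_0·M_1 = 6(Δ_0 - p'(0)) = -12 and h_3·M_3 + 2h_3·M_4 = 6(p'(4) - Δ_3) = -18.
Forward elimination and back-substitution give M_0 = -1/2, M_1 = -11, M_2 = 29/2, M_3 = -5, M_4 = -13/2.
On [3, 4], p'(x) = b_3 + 2c_3·(x - 3) + 3d_3·(x - 3)² with b_3 = Δ_3 - h_3(2M_3 + M_4)/6 = 11/4, c_3 = M_3/2 = -5/2, d_3 = (M_4 - M_3)/(6h_3) = -1/4. So p'(3) = 11/4.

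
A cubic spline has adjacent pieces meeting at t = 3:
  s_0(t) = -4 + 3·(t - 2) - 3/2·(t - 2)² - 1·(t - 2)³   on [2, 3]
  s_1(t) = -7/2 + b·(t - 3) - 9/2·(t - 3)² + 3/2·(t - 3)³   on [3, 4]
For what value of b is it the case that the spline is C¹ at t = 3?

s_0'(t) = 3 - 3·(t - 2) - 3·(t - 2)², so s_0'(3) = -3. On the right, s_1'(3) = b, so b = -3.

-3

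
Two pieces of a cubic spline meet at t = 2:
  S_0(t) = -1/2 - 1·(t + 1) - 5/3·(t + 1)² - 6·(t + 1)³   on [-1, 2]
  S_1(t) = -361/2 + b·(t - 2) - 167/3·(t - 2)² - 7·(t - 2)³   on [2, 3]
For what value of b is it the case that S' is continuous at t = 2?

-173

S_0'(t) = -1 - 10/3·(t + 1) - 18·(t + 1)², so S_0'(2) = -173. On the right, S_1'(2) = b, so b = -173.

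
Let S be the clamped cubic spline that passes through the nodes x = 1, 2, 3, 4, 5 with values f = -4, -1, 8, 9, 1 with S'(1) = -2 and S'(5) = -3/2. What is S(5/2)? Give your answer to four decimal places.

Put σ_i = S'' at the i-th knot. Here h = (1, 1, 1, 1) and Δ = (3, 9, 1, -8), so the interior equations h_(i-1)·σ_(i-1) + 2(h_(i-1)+h_i)·σ_i + h_i·σ_(i+1) = 6(Δ_i − Δ_(i-1)) read
  1·σ_0 + 4·σ_1 + 1·σ_2 = 6(Δ_1 - Δ_0) = 36
  1·σ_1 + 4·σ_2 + 1·σ_3 = 6(Δ_2 - Δ_1) = -48
  1·σ_2 + 4·σ_3 + 1·σ_4 = 6(Δ_3 - Δ_2) = -54
Clamped end conditions give two more equations: 2h_0·σ_0 + h_0·σ_1 = 6(Δ_0 - S'(1)) = 30 and h_3·σ_3 + 2h_3·σ_4 = 6(S'(5) - Δ_3) = 39.
Forward elimination and back-substitution give σ_0 = 85/8, σ_1 = 35/4, σ_2 = -77/8, σ_3 = -73/4, σ_4 = 229/8.
On [2, 3], S(x) = -1 + 123/16·(x - 2) + 35/8·(x - 2)² - 49/16·(x - 2)³.
With (x - 2) = 1/2: S(5/2) = 455/128.

3.5547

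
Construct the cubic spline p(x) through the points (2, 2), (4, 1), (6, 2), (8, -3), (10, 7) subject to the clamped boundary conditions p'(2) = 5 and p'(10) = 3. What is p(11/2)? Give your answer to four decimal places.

2.2380

Put M_i = p'' at the i-th knot. Here h = (2, 2, 2, 2) and Δ = (-1/2, 1/2, -5/2, 5), so the interior equations h_(i-1)·M_(i-1) + 2(h_(i-1)+h_i)·M_i + h_i·M_(i+1) = 6(Δ_i − Δ_(i-1)) read
  2·M_0 + 8·M_1 + 2·M_2 = 6(Δ_1 - Δ_0) = 6
  2·M_1 + 8·M_2 + 2·M_3 = 6(Δ_2 - Δ_1) = -18
  2·M_2 + 8·M_3 + 2·M_4 = 6(Δ_3 - Δ_2) = 45
Clamped end conditions give two more equations: 2h_0·M_0 + h_0·M_1 = 6(Δ_0 - p'(2)) = -33 and h_3·M_3 + 2h_3·M_4 = 6(p'(10) - Δ_3) = -12.
Solving: M_0 = -1195/112, M_1 = 271/56, M_2 = -91/16, M_3 = 499/56, M_4 = -835/112.
On [4, 6], p(x) = 1 - 93/112·(x - 4) + 271/112·(x - 4)² - 393/448·(x - 4)³.
With (x - 4) = 3/2: p(11/2) = 8021/3584.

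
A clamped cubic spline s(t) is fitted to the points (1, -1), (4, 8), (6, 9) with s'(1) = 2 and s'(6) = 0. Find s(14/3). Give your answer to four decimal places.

Write m_i for s''(x_i). With h_i = 3, 2 and divided differences Δ_i = 3, 1/2, the continuity of s' gives the tridiagonal system
  3·m_0 + 10·m_1 + 2·m_2 = 6(Δ_1 - Δ_0) = -15
Clamped end conditions give two more equations: 2h_0·m_0 + h_0·m_1 = 6(Δ_0 - s'(1)) = 6 and h_1·m_1 + 2h_1·m_2 = 6(s'(6) - Δ_1) = -3.
Hence m_0 = 21/10, m_1 = -11/5, m_2 = 7/20.
On [4, 6], s(t) = 8 + 37/20·(t - 4) - 11/10·(t - 4)² + 17/80·(t - 4)³.
With (t - 4) = 2/3: s(14/3) = 1189/135.

8.8074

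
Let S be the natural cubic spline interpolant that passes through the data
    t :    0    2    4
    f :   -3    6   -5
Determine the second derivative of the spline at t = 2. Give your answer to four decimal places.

With M_i denoting the second derivative at x_i, h_i = 2, 2, and Δ_i = (y_(i+1) − y_i)/h_i = 9/2, -11/2:
  2·M_0 + 8·M_1 + 2·M_2 = 6(Δ_1 - Δ_0) = -60
Natural end conditions: M_0 = M_2 = 0.
Forward elimination and back-substitution give M_0 = 0, M_1 = -15/2, M_2 = 0.

-7.5000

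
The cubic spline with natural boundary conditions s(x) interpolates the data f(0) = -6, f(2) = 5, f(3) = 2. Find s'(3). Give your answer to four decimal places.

Put m_i = s'' at the i-th knot. Here h = (2, 1) and Δ = (11/2, -3), so the interior equations h_(i-1)·m_(i-1) + 2(h_(i-1)+h_i)·m_i + h_i·m_(i+1) = 6(Δ_i − Δ_(i-1)) read
  2·m_0 + 6·m_1 + 1·m_2 = 6(Δ_1 - Δ_0) = -51
Natural end conditions: m_0 = m_2 = 0.
Solving: m_0 = 0, m_1 = -17/2, m_2 = 0.
On [2, 3], s'(x) = b_1 + 2c_1·(x - 2) + 3d_1·(x - 2)² with b_1 = Δ_1 - h_1(2m_1 + m_2)/6 = -1/6, c_1 = m_1/2 = -17/4, d_1 = (m_2 - m_1)/(6h_1) = 17/12. So s'(3) = -53/12.

-4.4167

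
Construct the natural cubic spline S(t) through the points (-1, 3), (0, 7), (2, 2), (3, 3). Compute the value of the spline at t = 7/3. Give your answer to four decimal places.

1.9398

With M_i denoting the second derivative at x_i, h_i = 1, 2, 1, and Δ_i = (y_(i+1) − y_i)/h_i = 4, -5/2, 1:
  1·M_0 + 6·M_1 + 2·M_2 = 6(Δ_1 - Δ_0) = -39
  2·M_1 + 6·M_2 + 1·M_3 = 6(Δ_2 - Δ_1) = 21
Natural end conditions: M_0 = M_3 = 0.
Solving: M_0 = 0, M_1 = -69/8, M_2 = 51/8, M_3 = 0.
On [2, 3], S(t) = 2 - 9/8·(t - 2) + 51/16·(t - 2)² - 17/16·(t - 2)³.
With (t - 2) = 1/3: S(7/3) = 419/216.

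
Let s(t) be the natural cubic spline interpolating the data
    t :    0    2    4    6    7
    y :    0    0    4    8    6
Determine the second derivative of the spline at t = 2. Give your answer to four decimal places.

1.3171

Put σ_i = s'' at the i-th knot. Here h = (2, 2, 2, 1) and Δ = (0, 2, 2, -2), so the interior equations h_(i-1)·σ_(i-1) + 2(h_(i-1)+h_i)·σ_i + h_i·σ_(i+1) = 6(Δ_i − Δ_(i-1)) read
  2·σ_0 + 8·σ_1 + 2·σ_2 = 6(Δ_1 - Δ_0) = 12
  2·σ_1 + 8·σ_2 + 2·σ_3 = 6(Δ_2 - Δ_1) = 0
  2·σ_2 + 6·σ_3 + 1·σ_4 = 6(Δ_3 - Δ_2) = -24
Natural end conditions: σ_0 = σ_4 = 0.
Forward elimination and back-substitution give σ_0 = 0, σ_1 = 54/41, σ_2 = 30/41, σ_3 = -174/41, σ_4 = 0.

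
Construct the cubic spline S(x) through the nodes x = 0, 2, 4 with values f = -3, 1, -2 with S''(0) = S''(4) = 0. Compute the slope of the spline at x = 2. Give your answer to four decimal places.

Put M_i = S'' at the i-th knot. Here h = (2, 2) and Δ = (2, -3/2), so the interior equations h_(i-1)·M_(i-1) + 2(h_(i-1)+h_i)·M_i + h_i·M_(i+1) = 6(Δ_i − Δ_(i-1)) read
  2·M_0 + 8·M_1 + 2·M_2 = 6(Δ_1 - Δ_0) = -21
Natural end conditions: M_0 = M_2 = 0.
Forward elimination and back-substitution give M_0 = 0, M_1 = -21/8, M_2 = 0.
On [2, 4], S'(x) = b_1 + 2c_1·(x - 2) + 3d_1·(x - 2)² with b_1 = Δ_1 - h_1(2M_1 + M_2)/6 = 1/4, c_1 = M_1/2 = -21/16, d_1 = (M_2 - M_1)/(6h_1) = 7/32. So S'(2) = 1/4.

0.2500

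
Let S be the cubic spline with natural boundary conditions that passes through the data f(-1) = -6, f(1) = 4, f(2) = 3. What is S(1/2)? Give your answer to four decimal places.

With M_i denoting the second derivative at x_i, h_i = 2, 1, and Δ_i = (y_(i+1) − y_i)/h_i = 5, -1:
  2·M_0 + 6·M_1 + 1·M_2 = 6(Δ_1 - Δ_0) = -36
Natural end conditions: M_0 = M_2 = 0.
Forward elimination and back-substitution give M_0 = 0, M_1 = -6, M_2 = 0.
On [-1, 1], S(x) = -6 + 7·(x + 1) + 0·(x + 1)² - 1/2·(x + 1)³.
With (x + 1) = 3/2: S(1/2) = 45/16.

2.8125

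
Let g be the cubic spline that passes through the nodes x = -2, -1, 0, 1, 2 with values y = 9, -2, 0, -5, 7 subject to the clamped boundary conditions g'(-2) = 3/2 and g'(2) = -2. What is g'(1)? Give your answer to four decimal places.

6.2946

Put M_i = g'' at the i-th knot. Here h = (1, 1, 1, 1) and Δ = (-11, 2, -5, 12), so the interior equations h_(i-1)·M_(i-1) + 2(h_(i-1)+h_i)·M_i + h_i·M_(i+1) = 6(Δ_i − Δ_(i-1)) read
  1·M_0 + 4·M_1 + 1·M_2 = 6(Δ_1 - Δ_0) = 78
  1·M_1 + 4·M_2 + 1·M_3 = 6(Δ_2 - Δ_1) = -42
  1·M_2 + 4·M_3 + 1·M_4 = 6(Δ_3 - Δ_2) = 102
Clamped end conditions give two more equations: 2h_0·M_0 + h_0·M_1 = 6(Δ_0 - g'(-2)) = -75 and h_3·M_3 + 2h_3·M_4 = 6(g'(2) - Δ_3) = -84.
Hence M_0 = -3295/56, M_1 = 1195/28, M_2 = -271/8, M_3 = 1423/28, M_4 = -3775/56.
On [1, 2], g'(x) = b_3 + 2c_3·(x - 1) + 3d_3·(x - 1)² with b_3 = Δ_3 - h_3(2M_3 + M_4)/6 = 705/112, c_3 = M_3/2 = 1423/56, d_3 = (M_4 - M_3)/(6h_3) = -2207/112. So g'(1) = 705/112.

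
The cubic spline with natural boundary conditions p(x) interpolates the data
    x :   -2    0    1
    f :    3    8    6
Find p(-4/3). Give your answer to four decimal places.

5.5556

Let M_i = p''(x_i). Step sizes h_i = 2, 1; slopes of the chords Δ_i = (y_(i+1) - y_i)/h_i = 5/2, -2.
  2·M_0 + 6·M_1 + 1·M_2 = 6(Δ_1 - Δ_0) = -27
Natural end conditions: M_0 = M_2 = 0.
Solving the tridiagonal system: M_0 = 0, M_1 = -9/2, M_2 = 0.
On [-2, 0], p(x) = 3 + 4·(x + 2) + 0·(x + 2)² - 3/8·(x + 2)³.
With (x + 2) = 2/3: p(-4/3) = 50/9.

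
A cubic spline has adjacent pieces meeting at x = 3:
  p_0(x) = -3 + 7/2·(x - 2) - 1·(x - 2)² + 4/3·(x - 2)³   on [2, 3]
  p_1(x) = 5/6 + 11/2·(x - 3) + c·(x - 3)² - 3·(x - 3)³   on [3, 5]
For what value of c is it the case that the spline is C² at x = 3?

p_0''(x) = -2 + 8·(x - 2), so p_0''(3) = 6. On the right, p_1''(3) = 2c, so c = 3.

3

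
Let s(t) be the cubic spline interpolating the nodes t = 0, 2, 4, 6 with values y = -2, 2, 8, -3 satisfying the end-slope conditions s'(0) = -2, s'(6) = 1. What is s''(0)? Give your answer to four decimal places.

4.9000

With M_i denoting the second derivative at x_i, h_i = 2, 2, 2, and Δ_i = (y_(i+1) − y_i)/h_i = 2, 3, -11/2:
  2·M_0 + 8·M_1 + 2·M_2 = 6(Δ_1 - Δ_0) = 6
  2·M_1 + 8·M_2 + 2·M_3 = 6(Δ_2 - Δ_1) = -51
Clamped end conditions give two more equations: 2h_0·M_0 + h_0·M_1 = 6(Δ_0 - s'(0)) = 24 and h_2·M_2 + 2h_2·M_3 = 6(s'(6) - Δ_2) = 39.
Solving the tridiagonal system: M_0 = 49/10, M_1 = 11/5, M_2 = -107/10, M_3 = 151/10.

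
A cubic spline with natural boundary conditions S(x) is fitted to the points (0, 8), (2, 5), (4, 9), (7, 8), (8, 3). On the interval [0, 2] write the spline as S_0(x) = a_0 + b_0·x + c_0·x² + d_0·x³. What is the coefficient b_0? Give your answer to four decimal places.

-2.4621

Put m_i = S'' at the i-th knot. Here h = (2, 2, 3, 1) and Δ = (-3/2, 2, -1/3, -5), so the interior equations h_(i-1)·m_(i-1) + 2(h_(i-1)+h_i)·m_i + h_i·m_(i+1) = 6(Δ_i − Δ_(i-1)) read
  2·m_0 + 8·m_1 + 2·m_2 = 6(Δ_1 - Δ_0) = 21
  2·m_1 + 10·m_2 + 3·m_3 = 6(Δ_2 - Δ_1) = -14
  3·m_2 + 8·m_3 + 1·m_4 = 6(Δ_3 - Δ_2) = -28
Natural end conditions: m_0 = m_4 = 0.
Hence m_0 = 0, m_1 = 1547/536, m_2 = -70/67, m_3 = -833/268, m_4 = 0.
On [0, 2], with S_0(x) = a_0 + b_0·x + c_0·x² + d_0·x³: c_0 = m_0/2 = 0, d_0 = (m_1 - m_0)/(6h_0) = 1547/6432, b_0 = Δ_0 - h_0(2m_0 + m_1)/6 = -3959/1608.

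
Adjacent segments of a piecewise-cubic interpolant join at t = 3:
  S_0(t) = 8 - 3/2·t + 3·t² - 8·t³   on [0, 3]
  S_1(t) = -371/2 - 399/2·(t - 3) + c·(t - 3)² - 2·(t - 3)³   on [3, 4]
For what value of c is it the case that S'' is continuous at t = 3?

S_0''(t) = 6 - 48·t, so S_0''(3) = -138. On the right, S_1''(3) = 2c, so c = -69.

-69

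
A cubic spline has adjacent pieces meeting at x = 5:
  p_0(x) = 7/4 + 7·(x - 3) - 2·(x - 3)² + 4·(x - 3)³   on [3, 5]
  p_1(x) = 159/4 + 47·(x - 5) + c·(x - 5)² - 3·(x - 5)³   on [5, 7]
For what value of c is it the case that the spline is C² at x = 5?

p_0''(x) = -4 + 24·(x - 3), so p_0''(5) = 44. On the right, p_1''(5) = 2c, so c = 22.

22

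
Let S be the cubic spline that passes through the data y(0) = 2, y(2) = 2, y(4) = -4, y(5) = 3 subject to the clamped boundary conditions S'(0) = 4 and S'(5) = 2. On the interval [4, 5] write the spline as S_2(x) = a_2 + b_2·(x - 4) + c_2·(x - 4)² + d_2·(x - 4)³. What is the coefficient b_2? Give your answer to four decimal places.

5.6087

With M_i denoting the second derivative at x_i, h_i = 2, 2, 1, and Δ_i = (y_(i+1) − y_i)/h_i = 0, -3, 7:
  2·M_0 + 8·M_1 + 2·M_2 = 6(Δ_1 - Δ_0) = -18
  2·M_1 + 6·M_2 + 1·M_3 = 6(Δ_2 - Δ_1) = 60
Clamped end conditions give two more equations: 2h_0·M_0 + h_0·M_1 = 6(Δ_0 - S'(0)) = -24 and h_2·M_2 + 2h_2·M_3 = 6(S'(5) - Δ_2) = -30.
Forward elimination and back-substitution give M_0 = -77/23, M_1 = -122/23, M_2 = 358/23, M_3 = -524/23.
On [4, 5], with S_2(x) = a_2 + b_2·(x - 4) + c_2·(x - 4)² + d_2·(x - 4)³: c_2 = M_2/2 = 179/23, d_2 = (M_3 - M_2)/(6h_2) = -147/23, b_2 = Δ_2 - h_2(2M_2 + M_3)/6 = 129/23.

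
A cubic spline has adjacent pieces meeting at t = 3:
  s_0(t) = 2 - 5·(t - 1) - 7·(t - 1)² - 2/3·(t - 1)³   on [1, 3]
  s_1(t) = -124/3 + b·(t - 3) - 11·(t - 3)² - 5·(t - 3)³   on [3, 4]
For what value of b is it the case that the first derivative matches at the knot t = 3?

-41

s_0'(t) = -5 - 14·(t - 1) - 2·(t - 1)², so s_0'(3) = -41. On the right, s_1'(3) = b, so b = -41.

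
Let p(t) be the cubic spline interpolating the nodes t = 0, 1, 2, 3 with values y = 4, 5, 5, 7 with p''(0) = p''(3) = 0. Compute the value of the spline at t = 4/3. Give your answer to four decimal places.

Let m_i = p''(x_i). Step sizes h_i = 1, 1, 1; slopes of the chords Δ_i = (y_(i+1) - y_i)/h_i = 1, 0, 2.
  1·m_0 + 4·m_1 + 1·m_2 = 6(Δ_1 - Δ_0) = -6
  1·m_1 + 4·m_2 + 1·m_3 = 6(Δ_2 - Δ_1) = 12
Natural end conditions: m_0 = m_3 = 0.
Forward elimination and back-substitution give m_0 = 0, m_1 = -12/5, m_2 = 18/5, m_3 = 0.
On [1, 2], p(t) = 5 + 1/5·(t - 1) - 6/5·(t - 1)² + 1·(t - 1)³.
With (t - 1) = 1/3: p(4/3) = 671/135.

4.9704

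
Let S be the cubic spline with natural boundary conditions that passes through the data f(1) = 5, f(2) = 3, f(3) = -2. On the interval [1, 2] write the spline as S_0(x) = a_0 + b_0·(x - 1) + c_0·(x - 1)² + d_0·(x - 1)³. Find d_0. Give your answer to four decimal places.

Let σ_i = S''(x_i). Step sizes h_i = 1, 1; slopes of the chords Δ_i = (y_(i+1) - y_i)/h_i = -2, -5.
  1·σ_0 + 4·σ_1 + 1·σ_2 = 6(Δ_1 - Δ_0) = -18
Natural end conditions: σ_0 = σ_2 = 0.
Solving: σ_0 = 0, σ_1 = -9/2, σ_2 = 0.
On [1, 2], with S_0(x) = a_0 + b_0·(x - 1) + c_0·(x - 1)² + d_0·(x - 1)³: c_0 = σ_0/2 = 0, d_0 = (σ_1 - σ_0)/(6h_0) = -3/4, b_0 = Δ_0 - h_0(2σ_0 + σ_1)/6 = -5/4.

-0.7500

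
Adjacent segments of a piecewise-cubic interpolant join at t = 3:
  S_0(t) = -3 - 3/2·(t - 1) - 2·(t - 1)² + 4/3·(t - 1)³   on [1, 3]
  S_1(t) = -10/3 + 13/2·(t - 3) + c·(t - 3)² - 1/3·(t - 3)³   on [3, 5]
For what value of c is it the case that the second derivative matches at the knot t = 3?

S_0''(t) = -4 + 8·(t - 1), so S_0''(3) = 12. On the right, S_1''(3) = 2c, so c = 6.

6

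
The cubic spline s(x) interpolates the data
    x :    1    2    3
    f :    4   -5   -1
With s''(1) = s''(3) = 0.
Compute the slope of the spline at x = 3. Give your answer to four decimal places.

Let M_i = s''(x_i). Step sizes h_i = 1, 1; slopes of the chords Δ_i = (y_(i+1) - y_i)/h_i = -9, 4.
  1·M_0 + 4·M_1 + 1·M_2 = 6(Δ_1 - Δ_0) = 78
Natural end conditions: M_0 = M_2 = 0.
Hence M_0 = 0, M_1 = 39/2, M_2 = 0.
On [2, 3], s'(x) = b_1 + 2c_1·(x - 2) + 3d_1·(x - 2)² with b_1 = Δ_1 - h_1(2M_1 + M_2)/6 = -5/2, c_1 = M_1/2 = 39/4, d_1 = (M_2 - M_1)/(6h_1) = -13/4. So s'(3) = 29/4.

7.2500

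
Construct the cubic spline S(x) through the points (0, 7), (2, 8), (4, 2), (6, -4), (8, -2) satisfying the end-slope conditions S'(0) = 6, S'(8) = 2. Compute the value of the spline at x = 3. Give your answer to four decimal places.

With σ_i denoting the second derivative at x_i, h_i = 2, 2, 2, 2, and Δ_i = (y_(i+1) − y_i)/h_i = 1/2, -3, -3, 1:
  2·σ_0 + 8·σ_1 + 2·σ_2 = 6(Δ_1 - Δ_0) = -21
  2·σ_1 + 8·σ_2 + 2·σ_3 = 6(Δ_2 - Δ_1) = 0
  2·σ_2 + 8·σ_3 + 2·σ_4 = 6(Δ_3 - Δ_2) = 24
Clamped end conditions give two more equations: 2h_0·σ_0 + h_0·σ_1 = 6(Δ_0 - S'(0)) = -33 and h_3·σ_3 + 2h_3·σ_4 = 6(S'(8) - Δ_3) = 6.
Forward elimination and back-substitution give σ_0 = -899/112, σ_1 = -25/56, σ_2 = -11/16, σ_3 = 179/56, σ_4 = -11/112.
On [2, 4], S(x) = 8 - 277/112·(x - 2) - 25/112·(x - 2)² - 9/448·(x - 2)³.
With (x - 2) = 1: S(3) = 2367/448.

5.2835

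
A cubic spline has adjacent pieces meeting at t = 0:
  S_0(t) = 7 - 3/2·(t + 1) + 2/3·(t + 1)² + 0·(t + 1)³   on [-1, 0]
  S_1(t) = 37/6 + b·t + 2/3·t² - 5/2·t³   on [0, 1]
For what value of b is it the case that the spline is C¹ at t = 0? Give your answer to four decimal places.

-0.1667

S_0'(t) = -3/2 + 4/3·(t + 1) + 0·(t + 1)², so S_0'(0) = -1/6. On the right, S_1'(0) = b, so b = -1/6.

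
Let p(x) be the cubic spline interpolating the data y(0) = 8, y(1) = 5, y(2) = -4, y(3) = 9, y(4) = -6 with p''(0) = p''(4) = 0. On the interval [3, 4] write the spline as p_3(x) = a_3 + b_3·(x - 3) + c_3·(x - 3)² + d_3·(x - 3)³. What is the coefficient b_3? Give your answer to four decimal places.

3.3571

Put M_i = p'' at the i-th knot. Here h = (1, 1, 1, 1) and Δ = (-3, -9, 13, -15), so the interior equations h_(i-1)·M_(i-1) + 2(h_(i-1)+h_i)·M_i + h_i·M_(i+1) = 6(Δ_i − Δ_(i-1)) read
  1·M_0 + 4·M_1 + 1·M_2 = 6(Δ_1 - Δ_0) = -36
  1·M_1 + 4·M_2 + 1·M_3 = 6(Δ_2 - Δ_1) = 132
  1·M_2 + 4·M_3 + 1·M_4 = 6(Δ_3 - Δ_2) = -168
Natural end conditions: M_0 = M_4 = 0.
Solving the tridiagonal system: M_0 = 0, M_1 = -309/14, M_2 = 366/7, M_3 = -771/14, M_4 = 0.
On [3, 4], with p_3(x) = a_3 + b_3·(x - 3) + c_3·(x - 3)² + d_3·(x - 3)³: c_3 = M_3/2 = -771/28, d_3 = (M_4 - M_3)/(6h_3) = 257/28, b_3 = Δ_3 - h_3(2M_3 + M_4)/6 = 47/14.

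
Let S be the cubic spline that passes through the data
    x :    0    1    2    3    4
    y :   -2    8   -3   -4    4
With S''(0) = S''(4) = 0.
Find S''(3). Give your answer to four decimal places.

7.9286

Let σ_i = S''(x_i). Step sizes h_i = 1, 1, 1, 1; slopes of the chords Δ_i = (y_(i+1) - y_i)/h_i = 10, -11, -1, 8.
  1·σ_0 + 4·σ_1 + 1·σ_2 = 6(Δ_1 - Δ_0) = -126
  1·σ_1 + 4·σ_2 + 1·σ_3 = 6(Δ_2 - Δ_1) = 60
  1·σ_2 + 4·σ_3 + 1·σ_4 = 6(Δ_3 - Δ_2) = 54
Natural end conditions: σ_0 = σ_4 = 0.
Forward elimination and back-substitution give σ_0 = 0, σ_1 = -519/14, σ_2 = 156/7, σ_3 = 111/14, σ_4 = 0.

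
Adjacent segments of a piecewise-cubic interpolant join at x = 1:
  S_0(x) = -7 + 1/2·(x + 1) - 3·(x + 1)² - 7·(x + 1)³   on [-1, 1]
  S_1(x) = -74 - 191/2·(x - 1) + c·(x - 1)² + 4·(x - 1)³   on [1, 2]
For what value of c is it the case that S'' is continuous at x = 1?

S_0''(x) = -6 - 42·(x + 1), so S_0''(1) = -90. On the right, S_1''(1) = 2c, so c = -45.

-45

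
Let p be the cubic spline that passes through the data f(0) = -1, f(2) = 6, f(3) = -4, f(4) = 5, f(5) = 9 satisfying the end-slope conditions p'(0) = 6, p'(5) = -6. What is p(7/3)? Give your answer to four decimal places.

Put M_i = p'' at the i-th knot. Here h = (2, 1, 1, 1) and Δ = (7/2, -10, 9, 4), so the interior equations h_(i-1)·M_(i-1) + 2(h_(i-1)+h_i)·M_i + h_i·M_(i+1) = 6(Δ_i − Δ_(i-1)) read
  2·M_0 + 6·M_1 + 1·M_2 = 6(Δ_1 - Δ_0) = -81
  1·M_1 + 4·M_2 + 1·M_3 = 6(Δ_2 - Δ_1) = 114
  1·M_2 + 4·M_3 + 1·M_4 = 6(Δ_3 - Δ_2) = -30
Clamped end conditions give two more equations: 2h_0·M_0 + h_0·M_1 = 6(Δ_0 - p'(0)) = -15 and h_3·M_3 + 2h_3·M_4 = 6(p'(5) - Δ_3) = -60.
Solving: M_0 = 1191/164, M_1 = -903/41, M_2 = 3003/82, M_3 = -429/41, M_4 = -2031/82.
On [2, 3], p(t) = 6 - 1437/164·(t - 2) - 903/82·(t - 2)² + 1603/164·(t - 2)³.
With (t - 2) = 1/3: p(7/3) = 2455/1107.

2.2177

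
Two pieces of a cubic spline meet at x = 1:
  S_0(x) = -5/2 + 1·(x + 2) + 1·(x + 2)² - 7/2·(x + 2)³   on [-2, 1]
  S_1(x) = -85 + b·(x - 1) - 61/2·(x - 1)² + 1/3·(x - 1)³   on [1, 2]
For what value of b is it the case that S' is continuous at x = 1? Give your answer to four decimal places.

S_0'(x) = 1 + 2·(x + 2) - 21/2·(x + 2)², so S_0'(1) = -175/2. On the right, S_1'(1) = b, so b = -175/2.

-87.5000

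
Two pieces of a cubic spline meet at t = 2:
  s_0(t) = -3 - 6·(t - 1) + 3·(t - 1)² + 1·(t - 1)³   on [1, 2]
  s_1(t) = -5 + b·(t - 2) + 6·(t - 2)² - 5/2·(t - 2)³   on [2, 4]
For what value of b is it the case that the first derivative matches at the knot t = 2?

s_0'(t) = -6 + 6·(t - 1) + 3·(t - 1)², so s_0'(2) = 3. On the right, s_1'(2) = b, so b = 3.

3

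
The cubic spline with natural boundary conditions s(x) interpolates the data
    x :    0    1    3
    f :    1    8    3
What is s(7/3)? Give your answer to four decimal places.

6.5432

With σ_i denoting the second derivative at x_i, h_i = 1, 2, and Δ_i = (y_(i+1) − y_i)/h_i = 7, -5/2:
  1·σ_0 + 6·σ_1 + 2·σ_2 = 6(Δ_1 - Δ_0) = -57
Natural end conditions: σ_0 = σ_2 = 0.
Solving: σ_0 = 0, σ_1 = -19/2, σ_2 = 0.
On [1, 3], s(x) = 8 + 23/6·(x - 1) - 19/4·(x - 1)² + 19/24·(x - 1)³.
With (x - 1) = 4/3: s(7/3) = 530/81.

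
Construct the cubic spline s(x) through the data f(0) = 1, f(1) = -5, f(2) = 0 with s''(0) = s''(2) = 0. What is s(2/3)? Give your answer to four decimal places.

Let M_i = s''(x_i). Step sizes h_i = 1, 1; slopes of the chords Δ_i = (y_(i+1) - y_i)/h_i = -6, 5.
  1·M_0 + 4·M_1 + 1·M_2 = 6(Δ_1 - Δ_0) = 66
Natural end conditions: M_0 = M_2 = 0.
Solving: M_0 = 0, M_1 = 33/2, M_2 = 0.
On [0, 1], s(x) = 1 - 35/4·x + 0·x² + 11/4·x³.
With x = 2/3: s(2/3) = -217/54.

-4.0185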